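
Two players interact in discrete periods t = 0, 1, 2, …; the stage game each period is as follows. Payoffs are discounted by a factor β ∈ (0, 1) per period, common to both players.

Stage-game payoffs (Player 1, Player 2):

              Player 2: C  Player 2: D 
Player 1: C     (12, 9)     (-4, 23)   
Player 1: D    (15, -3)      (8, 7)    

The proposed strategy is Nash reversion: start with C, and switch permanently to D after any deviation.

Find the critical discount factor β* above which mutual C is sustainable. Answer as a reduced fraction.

7/8

Player 1's threshold: (15−12)/(15−8) = 3/7.
Player 2's threshold: (23−9)/(23−7) = 7/8.
3/7 < 7/8, so Player 2 binds and β* = 7/8.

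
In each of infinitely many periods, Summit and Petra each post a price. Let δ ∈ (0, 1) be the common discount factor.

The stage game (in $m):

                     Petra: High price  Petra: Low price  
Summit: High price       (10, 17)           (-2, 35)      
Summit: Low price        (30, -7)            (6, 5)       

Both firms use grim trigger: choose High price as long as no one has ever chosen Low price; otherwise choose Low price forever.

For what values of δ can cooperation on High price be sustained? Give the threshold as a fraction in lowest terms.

5/6

For Summit: deviation gain 30−10 = 20, per-period punishment loss 10−6 = 4. IC gives δ ≥ 20/24 = 5/6.
For Petra: gain 18, loss 12 per period, so δ ≥ 18/30 = 3/5.
The tighter constraint is Summit's, so cooperation needs δ ≥ 5/6.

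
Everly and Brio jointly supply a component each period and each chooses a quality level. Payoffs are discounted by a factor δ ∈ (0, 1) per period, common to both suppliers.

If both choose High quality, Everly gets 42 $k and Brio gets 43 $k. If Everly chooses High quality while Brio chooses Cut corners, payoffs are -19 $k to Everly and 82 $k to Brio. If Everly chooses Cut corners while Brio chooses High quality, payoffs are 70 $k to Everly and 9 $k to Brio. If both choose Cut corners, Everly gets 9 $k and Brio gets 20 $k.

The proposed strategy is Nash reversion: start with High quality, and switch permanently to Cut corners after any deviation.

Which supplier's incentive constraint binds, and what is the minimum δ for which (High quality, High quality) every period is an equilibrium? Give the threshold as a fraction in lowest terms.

Everly: cooperation gives 42 each period; deviation gives 70 once then 9 forever.
  42/(1−δ) ≥ 70 + 9δ/(1−δ) ⇒ δ ≥ 28/61.
Brio: cooperation gives 43 each period; deviation gives 82 once then 20 forever.
  δ ≥ 39/62.
Both must hold, so the binding constraint is Brio's: δ ≥ 39/62.

Brio; δ ≥ 39/62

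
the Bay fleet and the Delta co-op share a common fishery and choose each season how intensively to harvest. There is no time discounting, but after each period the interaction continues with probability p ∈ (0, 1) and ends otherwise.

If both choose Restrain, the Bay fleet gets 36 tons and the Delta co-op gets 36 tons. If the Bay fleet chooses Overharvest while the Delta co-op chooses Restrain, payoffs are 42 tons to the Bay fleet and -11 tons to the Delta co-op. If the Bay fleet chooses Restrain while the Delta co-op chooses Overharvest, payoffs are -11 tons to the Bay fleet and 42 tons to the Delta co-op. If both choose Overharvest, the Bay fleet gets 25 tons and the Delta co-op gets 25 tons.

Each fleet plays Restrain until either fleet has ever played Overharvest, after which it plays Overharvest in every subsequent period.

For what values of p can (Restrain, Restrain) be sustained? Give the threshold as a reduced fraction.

6/17

With no time discounting, the continuation probability p plays the role of the discount factor.
Grim-trigger IC: 36/(1−p) ≥ 42 + 25p/(1−p) ⇒ p ≥ (42−36)/(42−25) = 6/17.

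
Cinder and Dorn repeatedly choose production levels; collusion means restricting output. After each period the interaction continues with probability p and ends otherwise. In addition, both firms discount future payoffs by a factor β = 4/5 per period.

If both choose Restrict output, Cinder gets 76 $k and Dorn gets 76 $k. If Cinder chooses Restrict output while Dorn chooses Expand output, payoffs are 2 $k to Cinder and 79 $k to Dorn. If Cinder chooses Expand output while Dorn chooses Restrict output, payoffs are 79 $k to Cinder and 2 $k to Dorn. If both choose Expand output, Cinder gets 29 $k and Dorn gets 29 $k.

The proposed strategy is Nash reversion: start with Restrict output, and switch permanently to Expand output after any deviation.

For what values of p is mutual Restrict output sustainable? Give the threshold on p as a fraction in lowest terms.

3/40

Expected continuation weight on next period's payoff is β·p = 4/5·p, which plays the role of the discount factor.
Cooperation requires 4/5·p ≥ (79−76)/(79−29) = 3/50, hence p ≥ 3/40.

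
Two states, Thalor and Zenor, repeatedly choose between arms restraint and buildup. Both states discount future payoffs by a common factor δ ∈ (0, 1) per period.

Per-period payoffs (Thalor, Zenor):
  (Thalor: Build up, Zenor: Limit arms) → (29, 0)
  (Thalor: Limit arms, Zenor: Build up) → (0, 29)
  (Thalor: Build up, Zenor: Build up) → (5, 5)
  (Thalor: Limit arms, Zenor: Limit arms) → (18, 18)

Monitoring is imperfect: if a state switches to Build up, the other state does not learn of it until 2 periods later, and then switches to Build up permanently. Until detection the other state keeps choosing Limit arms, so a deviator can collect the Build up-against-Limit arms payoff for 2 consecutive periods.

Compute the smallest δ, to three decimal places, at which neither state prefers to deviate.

0.677

Deviating for the 2 undetected periods gains 29−18 = 11 per period over cooperation, then loses 18−5 = 13 per period forever once punishment starts.
Gain: 11(1 + δ + … + δ^1); loss: 13·δ^2/(1−δ).
No profitable deviation ⇔ 11(1−δ^2) ≤ 13·δ^2, i.e. δ^2 ≥ 11/(11+13) = 11/24.
Hence δ ≥ (11/24)^(1/2) ≈ 0.677.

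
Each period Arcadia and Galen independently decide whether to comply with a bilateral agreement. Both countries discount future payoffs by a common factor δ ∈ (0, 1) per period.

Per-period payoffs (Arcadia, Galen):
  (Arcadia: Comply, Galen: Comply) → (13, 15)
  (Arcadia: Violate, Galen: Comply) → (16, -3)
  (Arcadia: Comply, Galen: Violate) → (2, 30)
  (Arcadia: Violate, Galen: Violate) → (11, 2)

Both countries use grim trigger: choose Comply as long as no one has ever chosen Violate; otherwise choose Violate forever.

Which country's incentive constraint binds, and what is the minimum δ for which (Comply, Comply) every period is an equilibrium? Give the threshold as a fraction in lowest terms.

Arcadia's threshold: (16−13)/(16−11) = 3/5.
Galen's threshold: (30−15)/(30−2) = 15/28.
3/5 > 15/28, so Arcadia binds and δ* = 3/5.

Arcadia; δ ≥ 3/5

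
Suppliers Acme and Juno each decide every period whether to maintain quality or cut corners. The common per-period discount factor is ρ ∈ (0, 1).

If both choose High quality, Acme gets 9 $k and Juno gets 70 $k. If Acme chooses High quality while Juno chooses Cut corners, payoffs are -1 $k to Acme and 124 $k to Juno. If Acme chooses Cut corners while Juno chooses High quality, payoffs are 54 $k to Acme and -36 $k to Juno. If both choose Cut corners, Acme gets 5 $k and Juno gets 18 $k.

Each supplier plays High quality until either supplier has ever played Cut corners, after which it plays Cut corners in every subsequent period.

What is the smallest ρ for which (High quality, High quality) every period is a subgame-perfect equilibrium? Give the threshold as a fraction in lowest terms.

Acme's threshold: (54−9)/(54−5) = 45/49.
Juno's threshold: (124−70)/(124−18) = 27/53.
45/49 > 27/53, so Acme binds and ρ* = 45/49.

45/49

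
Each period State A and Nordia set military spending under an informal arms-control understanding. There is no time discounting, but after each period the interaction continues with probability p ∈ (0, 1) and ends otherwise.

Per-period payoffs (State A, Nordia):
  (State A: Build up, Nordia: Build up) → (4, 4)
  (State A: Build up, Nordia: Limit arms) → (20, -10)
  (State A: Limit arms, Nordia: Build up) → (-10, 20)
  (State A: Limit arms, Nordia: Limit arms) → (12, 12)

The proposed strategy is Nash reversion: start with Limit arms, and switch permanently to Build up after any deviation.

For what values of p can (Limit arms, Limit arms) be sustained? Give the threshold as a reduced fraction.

1/2

Expected cooperation value is 12 + p·12 + p²·12 + … = 12/(1−p); deviation gives 20 + p·4/(1−p).
12 ≥ 20(1−p) + 4p ⇒ 16p ≥ 8 ⇒ p ≥ 8/16 = 1/2.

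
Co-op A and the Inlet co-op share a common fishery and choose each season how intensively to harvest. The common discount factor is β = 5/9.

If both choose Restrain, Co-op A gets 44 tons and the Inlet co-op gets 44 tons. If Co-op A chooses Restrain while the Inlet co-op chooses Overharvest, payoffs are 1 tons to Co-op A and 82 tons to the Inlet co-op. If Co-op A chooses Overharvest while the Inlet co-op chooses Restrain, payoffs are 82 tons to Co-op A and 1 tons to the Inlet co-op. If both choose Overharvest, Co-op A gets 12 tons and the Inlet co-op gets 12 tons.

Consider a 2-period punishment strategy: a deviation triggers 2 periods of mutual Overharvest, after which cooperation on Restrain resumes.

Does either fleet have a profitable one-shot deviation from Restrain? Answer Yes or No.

Yes

IC: β+…+β^2 ≥ (82−44)/(44−12) = 19/16.
At β = 5/9: partial sum = 0.8642 < 1.1875. Cooperation not sustainable.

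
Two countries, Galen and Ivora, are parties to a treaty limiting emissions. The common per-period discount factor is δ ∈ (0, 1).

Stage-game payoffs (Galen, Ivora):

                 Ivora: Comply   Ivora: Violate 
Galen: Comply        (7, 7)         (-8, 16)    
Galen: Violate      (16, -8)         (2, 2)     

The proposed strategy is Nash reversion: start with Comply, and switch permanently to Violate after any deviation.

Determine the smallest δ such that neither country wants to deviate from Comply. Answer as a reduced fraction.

Under grim trigger the critical discount factor is (T−C)/(T−P) with T = 16, C = 7, P = 2.
δ* = (16−7)/(16−2) = 9/14.

9/14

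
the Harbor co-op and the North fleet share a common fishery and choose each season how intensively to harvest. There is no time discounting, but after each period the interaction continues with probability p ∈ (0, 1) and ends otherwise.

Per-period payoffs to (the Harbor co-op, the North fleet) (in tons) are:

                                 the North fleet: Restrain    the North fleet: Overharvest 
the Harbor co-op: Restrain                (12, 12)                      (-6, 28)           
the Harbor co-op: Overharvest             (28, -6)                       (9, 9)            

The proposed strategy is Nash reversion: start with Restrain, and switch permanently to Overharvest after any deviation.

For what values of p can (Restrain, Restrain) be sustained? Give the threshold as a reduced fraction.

16/19

With no time discounting, the continuation probability p plays the role of the discount factor.
Grim-trigger IC: 12/(1−p) ≥ 28 + 9p/(1−p) ⇒ p ≥ (28−12)/(28−9) = 16/19.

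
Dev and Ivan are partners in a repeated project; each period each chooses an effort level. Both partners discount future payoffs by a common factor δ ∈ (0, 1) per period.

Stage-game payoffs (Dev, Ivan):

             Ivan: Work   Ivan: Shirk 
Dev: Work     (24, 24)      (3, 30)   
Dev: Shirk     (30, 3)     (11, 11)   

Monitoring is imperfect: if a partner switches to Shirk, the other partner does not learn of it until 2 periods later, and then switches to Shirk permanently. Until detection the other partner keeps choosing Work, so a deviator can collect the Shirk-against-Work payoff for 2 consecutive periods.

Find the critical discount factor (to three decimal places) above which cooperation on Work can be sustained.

0.562

A deviator earns 30 for 2 periods, then 11 forever; cooperating earns 24 forever. Multiplying the IC by (1−δ):
24 ≥ 30(1−δ^2) + 11δ^2, so 19·δ^2 ≥ 6 and δ^2 ≥ 6/19.
δ ≥ (6/19)^(1/2) ≈ 0.562.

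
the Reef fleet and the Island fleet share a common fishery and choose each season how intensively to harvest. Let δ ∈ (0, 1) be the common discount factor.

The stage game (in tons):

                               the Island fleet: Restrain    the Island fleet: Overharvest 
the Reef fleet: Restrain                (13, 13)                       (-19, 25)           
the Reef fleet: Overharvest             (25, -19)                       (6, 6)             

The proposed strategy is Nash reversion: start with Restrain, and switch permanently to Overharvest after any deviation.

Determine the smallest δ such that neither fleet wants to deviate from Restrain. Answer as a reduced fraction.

Cooperation forever yields 13 each period: 13/(1−δ).
Deviating yields 25 once, then 6 forever: 25 + 6δ/(1−δ).
No profitable deviation requires 13/(1−δ) ≥ 25 + 6δ/(1−δ).
Multiplying by (1−δ): 13 ≥ 25(1−δ) + 6δ = 25 − 19δ.
So 19δ ≥ 12, i.e. δ ≥ 12/19.

12/19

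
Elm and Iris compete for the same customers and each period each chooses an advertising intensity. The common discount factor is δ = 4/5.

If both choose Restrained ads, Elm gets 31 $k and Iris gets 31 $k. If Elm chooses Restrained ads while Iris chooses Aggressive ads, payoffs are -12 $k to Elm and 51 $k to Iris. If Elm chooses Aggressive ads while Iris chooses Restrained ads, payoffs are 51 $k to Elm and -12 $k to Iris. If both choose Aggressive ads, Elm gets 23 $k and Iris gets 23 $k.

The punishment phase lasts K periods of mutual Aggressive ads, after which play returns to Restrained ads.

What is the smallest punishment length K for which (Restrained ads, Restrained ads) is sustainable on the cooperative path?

IC: δ(1−δ^K)/(1−δ) ≥ (51−31)/(31−23) = 5/2.
With δ = 4/5: need 1 − δ^K ≥ 5/2·(1−4/5)/(4/5), i.e. δ^K ≤ 0.3750.
Since (4/5)^4 = 0.4096 and (4/5)^5 = 0.3277, the smallest such K is 5.

5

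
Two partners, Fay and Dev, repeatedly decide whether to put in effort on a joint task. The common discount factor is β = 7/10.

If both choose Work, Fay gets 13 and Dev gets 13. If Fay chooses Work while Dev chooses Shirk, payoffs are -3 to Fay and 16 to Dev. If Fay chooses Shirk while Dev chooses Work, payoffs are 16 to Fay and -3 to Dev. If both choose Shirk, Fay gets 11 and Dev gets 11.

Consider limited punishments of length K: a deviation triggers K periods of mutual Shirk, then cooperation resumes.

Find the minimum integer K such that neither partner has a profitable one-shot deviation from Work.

Need Σ_{k=1}^{K} β^k ≥ (16−13)/(13−11) = 1.5000 at β = 7/10.
At K = 2 the sum is 1.1900 < 1.5000; at K = 3 it is 1.5330 ≥ 1.5000.
So the minimum punishment length is K = 3.

3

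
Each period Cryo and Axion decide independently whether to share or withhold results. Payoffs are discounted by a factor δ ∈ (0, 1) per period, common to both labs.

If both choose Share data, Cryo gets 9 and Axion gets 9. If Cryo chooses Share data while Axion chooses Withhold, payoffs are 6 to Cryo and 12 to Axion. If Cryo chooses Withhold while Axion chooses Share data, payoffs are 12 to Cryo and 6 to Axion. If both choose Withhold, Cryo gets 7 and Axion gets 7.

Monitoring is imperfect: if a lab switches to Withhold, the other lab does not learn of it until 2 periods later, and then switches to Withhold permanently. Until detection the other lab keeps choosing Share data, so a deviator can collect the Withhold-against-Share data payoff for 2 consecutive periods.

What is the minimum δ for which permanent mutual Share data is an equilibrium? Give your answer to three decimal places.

Deviating for the 2 undetected periods gains 12−9 = 3 per period over cooperation, then loses 9−7 = 2 per period forever once punishment starts.
Gain: 3(1 + δ + … + δ^1); loss: 2·δ^2/(1−δ).
No profitable deviation ⇔ 3(1−δ^2) ≤ 2·δ^2, i.e. δ^2 ≥ 3/(3+2) = 3/5.
Hence δ ≥ (3/5)^(1/2) ≈ 0.775.

0.775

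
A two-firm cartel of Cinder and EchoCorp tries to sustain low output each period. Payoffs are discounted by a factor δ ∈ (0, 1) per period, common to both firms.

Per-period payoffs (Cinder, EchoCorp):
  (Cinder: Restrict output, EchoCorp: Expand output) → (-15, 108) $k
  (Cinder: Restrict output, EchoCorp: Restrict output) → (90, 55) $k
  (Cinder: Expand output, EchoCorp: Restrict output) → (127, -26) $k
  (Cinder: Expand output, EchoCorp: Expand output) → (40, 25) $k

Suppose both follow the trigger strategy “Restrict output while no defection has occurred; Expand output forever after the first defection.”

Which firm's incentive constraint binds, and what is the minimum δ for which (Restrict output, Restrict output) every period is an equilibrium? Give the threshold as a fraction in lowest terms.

For Cinder: deviation gain 127−90 = 37, per-period punishment loss 90−40 = 50. IC gives δ ≥ 37/87.
For EchoCorp: gain 53, loss 30 per period, so δ ≥ 53/83.
The tighter constraint is EchoCorp's, so cooperation needs δ ≥ 53/83.

EchoCorp; δ ≥ 53/83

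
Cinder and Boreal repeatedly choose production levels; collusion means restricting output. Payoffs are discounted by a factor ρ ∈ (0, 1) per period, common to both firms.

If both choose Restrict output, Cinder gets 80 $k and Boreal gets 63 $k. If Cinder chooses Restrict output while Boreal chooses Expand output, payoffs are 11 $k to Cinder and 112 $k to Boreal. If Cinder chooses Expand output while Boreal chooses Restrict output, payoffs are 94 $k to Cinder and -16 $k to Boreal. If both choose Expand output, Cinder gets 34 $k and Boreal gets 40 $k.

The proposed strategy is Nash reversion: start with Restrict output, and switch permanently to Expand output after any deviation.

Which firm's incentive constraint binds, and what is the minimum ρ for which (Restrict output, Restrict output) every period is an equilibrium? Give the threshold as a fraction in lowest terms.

Boreal; ρ ≥ 49/72

Cinder's threshold: (94−80)/(94−34) = 7/30.
Boreal's threshold: (112−63)/(112−40) = 49/72.
7/30 < 49/72, so Boreal binds and ρ* = 49/72.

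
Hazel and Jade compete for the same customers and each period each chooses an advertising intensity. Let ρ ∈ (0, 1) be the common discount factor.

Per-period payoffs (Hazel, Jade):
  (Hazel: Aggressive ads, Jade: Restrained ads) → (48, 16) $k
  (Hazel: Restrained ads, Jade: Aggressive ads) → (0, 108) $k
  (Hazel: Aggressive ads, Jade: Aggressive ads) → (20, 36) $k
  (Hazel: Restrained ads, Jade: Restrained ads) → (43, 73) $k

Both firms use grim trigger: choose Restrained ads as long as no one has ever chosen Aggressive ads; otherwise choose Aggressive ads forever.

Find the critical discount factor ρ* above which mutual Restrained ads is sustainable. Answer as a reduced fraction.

Hazel: cooperation gives 43 each period; deviation gives 48 once then 20 forever.
  43/(1−ρ) ≥ 48 + 20ρ/(1−ρ) ⇒ ρ ≥ 5/28.
Jade: cooperation gives 73 each period; deviation gives 108 once then 36 forever.
  ρ ≥ 35/72.
Both must hold, so the binding constraint is Jade's: ρ ≥ 35/72.

35/72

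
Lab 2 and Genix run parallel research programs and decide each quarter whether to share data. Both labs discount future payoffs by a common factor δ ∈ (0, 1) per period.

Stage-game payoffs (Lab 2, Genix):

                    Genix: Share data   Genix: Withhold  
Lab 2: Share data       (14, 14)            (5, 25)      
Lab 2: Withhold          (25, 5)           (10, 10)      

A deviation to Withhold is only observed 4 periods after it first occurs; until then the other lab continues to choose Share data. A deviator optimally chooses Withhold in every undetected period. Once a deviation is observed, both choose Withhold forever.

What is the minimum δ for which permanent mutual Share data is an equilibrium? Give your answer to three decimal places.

Deviating for the 4 undetected periods gains 25−14 = 11 per period over cooperation, then loses 14−10 = 4 per period forever once punishment starts.
Gain: 11(1 + δ + … + δ^3); loss: 4·δ^4/(1−δ).
No profitable deviation ⇔ 11(1−δ^4) ≤ 4·δ^4, i.e. δ^4 ≥ 11/(11+4) = 11/15.
Hence δ ≥ (11/15)^(1/4) ≈ 0.925.

0.925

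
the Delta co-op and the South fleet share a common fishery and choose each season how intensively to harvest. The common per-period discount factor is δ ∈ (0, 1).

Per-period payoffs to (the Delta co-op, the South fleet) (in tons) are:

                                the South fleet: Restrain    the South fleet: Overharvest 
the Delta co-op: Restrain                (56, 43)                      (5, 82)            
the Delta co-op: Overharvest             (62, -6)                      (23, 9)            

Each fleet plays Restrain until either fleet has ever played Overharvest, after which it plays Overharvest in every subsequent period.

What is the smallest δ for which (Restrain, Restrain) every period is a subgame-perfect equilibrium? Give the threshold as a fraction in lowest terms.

the Delta co-op: cooperation gives 56 each period; deviation gives 62 once then 23 forever.
  56/(1−δ) ≥ 62 + 23δ/(1−δ) ⇒ δ ≥ 6/39 = 2/13.
the South fleet: cooperation gives 43 each period; deviation gives 82 once then 9 forever.
  δ ≥ 39/73.
Both must hold, so the binding constraint is the South fleet's: δ ≥ 39/73.

39/73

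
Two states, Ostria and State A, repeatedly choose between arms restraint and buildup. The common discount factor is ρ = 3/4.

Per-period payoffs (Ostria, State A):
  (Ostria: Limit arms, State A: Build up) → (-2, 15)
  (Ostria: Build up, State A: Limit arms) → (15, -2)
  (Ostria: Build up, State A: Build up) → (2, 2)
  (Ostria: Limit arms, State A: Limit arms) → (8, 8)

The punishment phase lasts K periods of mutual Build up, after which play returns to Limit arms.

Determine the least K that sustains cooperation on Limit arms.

2

Need Σ_{k=1}^{K} ρ^k ≥ (15−8)/(8−2) = 1.1667 at ρ = 3/4.
At K = 1 the sum is 0.7500 < 1.1667; at K = 2 it is 1.3125 ≥ 1.1667.
So the minimum punishment length is K = 2.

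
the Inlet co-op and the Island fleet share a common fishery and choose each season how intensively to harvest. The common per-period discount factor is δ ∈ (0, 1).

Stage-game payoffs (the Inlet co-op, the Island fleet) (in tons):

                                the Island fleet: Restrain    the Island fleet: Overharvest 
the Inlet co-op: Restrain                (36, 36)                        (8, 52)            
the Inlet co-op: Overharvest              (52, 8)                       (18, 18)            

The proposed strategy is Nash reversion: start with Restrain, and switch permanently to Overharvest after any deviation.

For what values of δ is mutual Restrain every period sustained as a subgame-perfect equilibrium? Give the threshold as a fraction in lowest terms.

One-period gain from deviating is 52 − 36 = 16. The loss is 36 − 18 = 18 in every subsequent period, with present value 18·δ/(1−δ).
Deviation is unprofitable when 18·δ/(1−δ) ≥ 16, i.e. δ/(1−δ) ≥ 8/9.
Equivalently δ ≥ 16/(16+18) = 8/17.

8/17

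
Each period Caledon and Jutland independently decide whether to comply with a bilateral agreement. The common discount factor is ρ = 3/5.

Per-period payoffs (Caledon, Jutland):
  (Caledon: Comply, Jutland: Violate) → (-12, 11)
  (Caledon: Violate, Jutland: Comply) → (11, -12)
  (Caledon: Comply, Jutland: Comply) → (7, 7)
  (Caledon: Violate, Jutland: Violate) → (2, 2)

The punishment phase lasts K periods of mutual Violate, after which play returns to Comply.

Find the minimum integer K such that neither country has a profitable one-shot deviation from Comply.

No profitable deviation requires (7−2)(ρ+…+ρ^K) ≥ 11−7, i.e. ρ+…+ρ^K ≥ 4/5 ≈ 0.8000.
With ρ = 3/5, the partial sums are K=1: 0.6000, K=2: 0.9600.
K = 2 is the first length at which the sum reaches 0.8000.

2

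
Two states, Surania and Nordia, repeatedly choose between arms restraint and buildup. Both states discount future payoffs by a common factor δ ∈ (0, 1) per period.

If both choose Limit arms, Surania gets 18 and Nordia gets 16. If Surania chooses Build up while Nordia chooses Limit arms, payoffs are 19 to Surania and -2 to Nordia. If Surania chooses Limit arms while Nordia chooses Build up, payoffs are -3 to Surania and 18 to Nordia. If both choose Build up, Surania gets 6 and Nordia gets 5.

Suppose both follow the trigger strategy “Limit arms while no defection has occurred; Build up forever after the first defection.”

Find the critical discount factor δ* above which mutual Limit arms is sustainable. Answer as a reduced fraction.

2/13

Surania's threshold: (19−18)/(19−6) = 1/13.
Nordia's threshold: (18−16)/(18−5) = 2/13.
1/13 < 2/13, so Nordia binds and δ* = 2/13.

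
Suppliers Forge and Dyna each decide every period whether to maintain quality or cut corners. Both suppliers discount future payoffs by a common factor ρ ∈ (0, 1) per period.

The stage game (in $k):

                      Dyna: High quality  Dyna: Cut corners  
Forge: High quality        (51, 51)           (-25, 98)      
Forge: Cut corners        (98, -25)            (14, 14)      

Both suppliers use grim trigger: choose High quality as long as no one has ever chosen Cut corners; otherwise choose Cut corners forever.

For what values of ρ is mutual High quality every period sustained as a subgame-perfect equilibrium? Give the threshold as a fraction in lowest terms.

47/84

Under grim trigger the critical discount factor is (T−C)/(T−P) with T = 98, C = 51, P = 14.
ρ* = (98−51)/(98−14) = 47/84.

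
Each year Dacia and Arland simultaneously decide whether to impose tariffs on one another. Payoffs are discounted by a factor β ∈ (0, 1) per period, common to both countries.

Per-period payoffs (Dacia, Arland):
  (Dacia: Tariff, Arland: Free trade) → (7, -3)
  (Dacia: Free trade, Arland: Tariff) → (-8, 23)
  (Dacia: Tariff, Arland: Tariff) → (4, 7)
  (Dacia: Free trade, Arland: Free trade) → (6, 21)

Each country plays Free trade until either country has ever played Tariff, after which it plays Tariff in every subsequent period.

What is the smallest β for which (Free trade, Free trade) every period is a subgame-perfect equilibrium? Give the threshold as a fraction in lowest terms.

For Dacia: deviation gain 7−6 = 1, per-period punishment loss 6−4 = 2. IC gives β ≥ 1/3.
For Arland: gain 2, loss 14 per period, so β ≥ 2/16 = 1/8.
The tighter constraint is Dacia's, so cooperation needs β ≥ 1/3.

1/3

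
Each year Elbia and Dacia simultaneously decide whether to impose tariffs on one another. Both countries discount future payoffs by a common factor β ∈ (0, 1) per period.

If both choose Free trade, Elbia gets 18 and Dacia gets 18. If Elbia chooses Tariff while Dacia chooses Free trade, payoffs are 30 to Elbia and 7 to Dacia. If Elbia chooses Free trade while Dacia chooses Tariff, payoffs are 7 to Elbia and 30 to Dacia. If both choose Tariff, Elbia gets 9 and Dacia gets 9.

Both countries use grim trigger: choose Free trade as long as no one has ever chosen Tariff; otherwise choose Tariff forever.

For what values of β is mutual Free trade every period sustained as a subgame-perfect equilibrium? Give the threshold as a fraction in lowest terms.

4/7

One-period gain from deviating is 30 − 18 = 12. The loss is 18 − 9 = 9 in every subsequent period, with present value 9·β/(1−β).
Deviation is unprofitable when 9·β/(1−β) ≥ 12, i.e. β/(1−β) ≥ 4/3.
Equivalently β ≥ 12/(12+9) = 4/7.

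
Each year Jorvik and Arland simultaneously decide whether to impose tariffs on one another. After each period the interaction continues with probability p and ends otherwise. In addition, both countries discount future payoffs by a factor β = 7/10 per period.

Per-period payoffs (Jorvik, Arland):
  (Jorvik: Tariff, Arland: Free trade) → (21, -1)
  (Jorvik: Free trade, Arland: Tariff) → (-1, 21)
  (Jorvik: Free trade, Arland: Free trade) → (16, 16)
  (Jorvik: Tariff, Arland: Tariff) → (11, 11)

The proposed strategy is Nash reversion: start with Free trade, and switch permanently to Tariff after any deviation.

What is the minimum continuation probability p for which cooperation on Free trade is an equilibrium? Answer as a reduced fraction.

With continuation probability p and discount β, the effective per-period discount factor is βp.
Grim-trigger IC: βp ≥ (21−16)/(21−11) = 1/2.
So p ≥ (1/2)/(7/10) = 5/7.

5/7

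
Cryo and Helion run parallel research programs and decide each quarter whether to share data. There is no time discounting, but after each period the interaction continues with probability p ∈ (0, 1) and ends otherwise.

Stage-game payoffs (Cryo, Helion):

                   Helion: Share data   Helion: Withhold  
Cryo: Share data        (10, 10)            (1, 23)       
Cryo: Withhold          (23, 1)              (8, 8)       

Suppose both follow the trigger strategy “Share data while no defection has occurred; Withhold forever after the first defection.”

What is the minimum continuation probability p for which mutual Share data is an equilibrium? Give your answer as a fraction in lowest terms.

13/15

With no time discounting, the continuation probability p plays the role of the discount factor.
Grim-trigger IC: 10/(1−p) ≥ 23 + 8p/(1−p) ⇒ p ≥ (23−10)/(23−8) = 13/15.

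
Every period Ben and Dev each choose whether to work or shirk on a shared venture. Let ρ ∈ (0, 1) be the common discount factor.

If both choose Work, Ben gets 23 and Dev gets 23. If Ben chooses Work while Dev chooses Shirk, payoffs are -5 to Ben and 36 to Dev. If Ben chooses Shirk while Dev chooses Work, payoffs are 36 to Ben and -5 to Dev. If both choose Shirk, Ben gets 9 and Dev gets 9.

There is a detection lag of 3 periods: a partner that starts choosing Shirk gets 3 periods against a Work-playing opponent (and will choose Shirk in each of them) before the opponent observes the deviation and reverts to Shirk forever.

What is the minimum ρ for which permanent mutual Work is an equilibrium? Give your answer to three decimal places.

The best deviation is to choose Shirk for all 3 undetected periods, earning 36 each, then 9 forever once detected.
Deviation value: 36(1−ρ^3)/(1−ρ) + 9ρ^3/(1−ρ); cooperation value: 23/(1−ρ).
IC: 23 ≥ 36(1−ρ^3) + 9ρ^3 = 36 − 27ρ^3.
So ρ^3 ≥ 13/27, giving ρ ≥ (13/27)^(1/3) ≈ 0.784.

0.784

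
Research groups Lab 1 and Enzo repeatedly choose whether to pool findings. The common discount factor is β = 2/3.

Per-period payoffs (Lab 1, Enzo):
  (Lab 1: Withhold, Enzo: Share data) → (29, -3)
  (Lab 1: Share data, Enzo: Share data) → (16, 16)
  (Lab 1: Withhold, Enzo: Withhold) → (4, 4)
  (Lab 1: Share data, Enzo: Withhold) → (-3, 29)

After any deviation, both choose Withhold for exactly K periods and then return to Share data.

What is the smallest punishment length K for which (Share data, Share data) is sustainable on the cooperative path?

2

No profitable deviation requires (16−4)(β+…+β^K) ≥ 29−16, i.e. β+…+β^K ≥ 13/12 ≈ 1.0833.
With β = 2/3, the partial sums are K=1: 0.6667, K=2: 1.1111.
K = 2 is the first length at which the sum reaches 1.0833.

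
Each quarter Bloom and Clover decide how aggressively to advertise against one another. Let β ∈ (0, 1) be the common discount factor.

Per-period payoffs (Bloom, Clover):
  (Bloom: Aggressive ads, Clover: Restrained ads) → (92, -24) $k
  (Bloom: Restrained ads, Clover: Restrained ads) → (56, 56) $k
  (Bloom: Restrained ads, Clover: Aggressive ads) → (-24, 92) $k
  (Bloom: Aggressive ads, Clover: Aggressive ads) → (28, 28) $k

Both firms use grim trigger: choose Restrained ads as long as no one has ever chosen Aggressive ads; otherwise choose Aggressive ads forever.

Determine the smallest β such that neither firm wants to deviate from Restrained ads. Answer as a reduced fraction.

9/16

One-period gain from deviating is 92 − 56 = 36. The loss is 56 − 28 = 28 in every subsequent period, with present value 28·β/(1−β).
Deviation is unprofitable when 28·β/(1−β) ≥ 36, i.e. β/(1−β) ≥ 9/7.
Equivalently β ≥ 36/(36+28) = 9/16.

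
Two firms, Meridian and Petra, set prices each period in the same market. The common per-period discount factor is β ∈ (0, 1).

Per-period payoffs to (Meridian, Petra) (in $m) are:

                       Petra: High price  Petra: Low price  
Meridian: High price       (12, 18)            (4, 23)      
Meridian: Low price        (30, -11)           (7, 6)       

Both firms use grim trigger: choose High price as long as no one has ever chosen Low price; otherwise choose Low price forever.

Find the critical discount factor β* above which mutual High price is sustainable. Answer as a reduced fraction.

18/23

For Meridian: deviation gain 30−12 = 18, per-period punishment loss 12−7 = 5. IC gives β ≥ 18/23.
For Petra: gain 5, loss 12 per period, so β ≥ 5/17.
The tighter constraint is Meridian's, so cooperation needs β ≥ 18/23.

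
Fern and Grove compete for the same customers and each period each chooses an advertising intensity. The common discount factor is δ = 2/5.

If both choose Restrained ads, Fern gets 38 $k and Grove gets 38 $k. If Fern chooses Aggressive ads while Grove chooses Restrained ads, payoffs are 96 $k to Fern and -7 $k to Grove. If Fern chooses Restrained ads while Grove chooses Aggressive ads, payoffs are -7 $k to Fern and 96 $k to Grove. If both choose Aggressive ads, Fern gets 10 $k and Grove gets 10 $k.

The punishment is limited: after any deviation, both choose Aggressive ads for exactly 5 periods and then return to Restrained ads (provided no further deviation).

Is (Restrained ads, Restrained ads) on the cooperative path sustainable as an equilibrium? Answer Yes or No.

Comparing payoff streams over the 6 periods until play realigns: cooperate → 38(1+δ+…+δ^5); deviate → 96 + 10(δ+…+δ^5).
Cooperation is sustained iff (38−10)(δ+…+δ^5) ≥ 96−38.
δ+…+δ^5 = 2/5·(1−(2/5)^5)/(1−2/5) = 0.6598, and (96−38)/(38−10) = 2.0714.
0.6598 < 2.0714, so cooperation is not sustainable.

No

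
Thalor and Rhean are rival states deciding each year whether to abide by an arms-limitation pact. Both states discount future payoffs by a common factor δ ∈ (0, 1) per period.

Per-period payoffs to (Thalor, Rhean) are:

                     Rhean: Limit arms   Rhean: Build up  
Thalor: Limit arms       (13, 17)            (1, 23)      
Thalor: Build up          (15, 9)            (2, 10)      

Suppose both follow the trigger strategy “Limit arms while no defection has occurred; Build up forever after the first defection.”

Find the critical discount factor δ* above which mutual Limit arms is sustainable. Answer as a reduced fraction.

6/13

For Thalor: deviation gain 15−13 = 2, per-period punishment loss 13−2 = 11. IC gives δ ≥ 2/13.
For Rhean: gain 6, loss 7 per period, so δ ≥ 6/13.
The tighter constraint is Rhean's, so cooperation needs δ ≥ 6/13.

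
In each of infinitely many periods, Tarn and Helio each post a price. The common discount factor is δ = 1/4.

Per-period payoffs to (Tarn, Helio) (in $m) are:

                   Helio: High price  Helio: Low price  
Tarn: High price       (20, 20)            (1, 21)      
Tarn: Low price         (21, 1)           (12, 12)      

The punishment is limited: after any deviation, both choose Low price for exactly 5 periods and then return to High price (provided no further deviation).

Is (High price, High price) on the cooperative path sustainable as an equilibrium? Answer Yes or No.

Yes

IC: δ+…+δ^5 ≥ (21−20)/(20−12) = 1/8.
At δ = 1/4: partial sum = 0.3330 ≥ 0.1250. Cooperation sustainable.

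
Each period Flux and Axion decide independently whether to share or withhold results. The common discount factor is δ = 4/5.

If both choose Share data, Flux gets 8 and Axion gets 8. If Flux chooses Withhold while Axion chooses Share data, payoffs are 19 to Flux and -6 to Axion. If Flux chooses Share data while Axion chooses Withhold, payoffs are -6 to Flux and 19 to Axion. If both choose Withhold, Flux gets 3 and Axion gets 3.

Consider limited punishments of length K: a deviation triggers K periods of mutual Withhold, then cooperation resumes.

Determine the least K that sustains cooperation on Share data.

Need Σ_{k=1}^{K} δ^k ≥ (19−8)/(8−3) = 2.2000 at δ = 4/5.
At K = 3 the sum is 1.9520 < 2.2000; at K = 4 it is 2.3616 ≥ 2.2000.
So the minimum punishment length is K = 4.

4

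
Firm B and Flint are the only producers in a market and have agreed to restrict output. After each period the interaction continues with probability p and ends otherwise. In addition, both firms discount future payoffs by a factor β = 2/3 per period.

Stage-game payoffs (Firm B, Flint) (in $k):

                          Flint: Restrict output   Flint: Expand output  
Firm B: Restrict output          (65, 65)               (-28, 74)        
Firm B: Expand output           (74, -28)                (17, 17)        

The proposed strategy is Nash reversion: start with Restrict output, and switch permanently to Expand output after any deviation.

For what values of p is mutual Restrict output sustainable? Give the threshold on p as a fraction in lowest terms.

9/38

Expected continuation weight on next period's payoff is β·p = 2/3·p, which plays the role of the discount factor.
Cooperation requires 2/3·p ≥ (74−65)/(74−17) = 3/19, hence p ≥ 9/38.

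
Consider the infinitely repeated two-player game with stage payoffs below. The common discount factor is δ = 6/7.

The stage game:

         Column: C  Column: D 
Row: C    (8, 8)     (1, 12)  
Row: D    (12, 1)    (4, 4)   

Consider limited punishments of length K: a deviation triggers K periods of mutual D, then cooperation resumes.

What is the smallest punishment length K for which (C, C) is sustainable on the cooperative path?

IC: δ(1−δ^K)/(1−δ) ≥ (12−8)/(8−4) = 1.
With δ = 6/7: need 1 − δ^K ≥ 1·(1−6/7)/(6/7), i.e. δ^K ≤ 0.8333.
Since (6/7)^1 = 0.8571 and (6/7)^2 = 0.7347, the smallest such K is 2.

2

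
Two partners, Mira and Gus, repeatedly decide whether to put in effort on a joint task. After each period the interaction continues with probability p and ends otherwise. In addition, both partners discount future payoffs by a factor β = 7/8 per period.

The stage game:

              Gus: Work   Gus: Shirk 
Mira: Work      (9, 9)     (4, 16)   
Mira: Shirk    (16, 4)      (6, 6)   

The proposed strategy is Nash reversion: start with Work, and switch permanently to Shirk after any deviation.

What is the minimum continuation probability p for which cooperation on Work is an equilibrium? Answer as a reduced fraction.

Expected continuation weight on next period's payoff is β·p = 7/8·p, which plays the role of the discount factor.
Cooperation requires 7/8·p ≥ (16−9)/(16−6) = 7/10, hence p ≥ 4/5.

4/5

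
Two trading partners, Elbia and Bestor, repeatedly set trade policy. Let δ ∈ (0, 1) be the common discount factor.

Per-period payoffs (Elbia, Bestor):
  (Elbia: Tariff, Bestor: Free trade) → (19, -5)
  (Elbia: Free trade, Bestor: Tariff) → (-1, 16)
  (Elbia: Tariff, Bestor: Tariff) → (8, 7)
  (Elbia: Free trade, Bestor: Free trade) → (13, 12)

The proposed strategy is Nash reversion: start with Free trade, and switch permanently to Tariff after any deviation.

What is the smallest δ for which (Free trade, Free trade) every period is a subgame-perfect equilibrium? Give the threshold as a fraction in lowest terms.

6/11

Elbia's threshold: (19−13)/(19−8) = 6/11.
Bestor's threshold: (16−12)/(16−7) = 4/9.
6/11 > 4/9, so Elbia binds and δ* = 6/11.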